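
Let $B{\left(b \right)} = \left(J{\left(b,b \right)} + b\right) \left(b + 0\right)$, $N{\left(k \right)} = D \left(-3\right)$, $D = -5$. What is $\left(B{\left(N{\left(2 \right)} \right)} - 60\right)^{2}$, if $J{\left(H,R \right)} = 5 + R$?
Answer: $216225$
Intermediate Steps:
$N{\left(k \right)} = 15$ ($N{\left(k \right)} = \left(-5\right) \left(-3\right) = 15$)
$B{\left(b \right)} = b \left(5 + 2 b\right)$ ($B{\left(b \right)} = \left(\left(5 + b\right) + b\right) \left(b + 0\right) = \left(5 + 2 b\right) b = b \left(5 + 2 b\right)$)
$\left(B{\left(N{\left(2 \right)} \right)} - 60\right)^{2} = \left(15 \left(5 + 2 \cdot 15\right) - 60\right)^{2} = \left(15 \left(5 + 30\right) - 60\right)^{2} = \left(15 \cdot 35 - 60\right)^{2} = \left(525 - 60\right)^{2} = 465^{2} = 216225$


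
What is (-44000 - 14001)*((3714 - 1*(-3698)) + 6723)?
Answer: -819844135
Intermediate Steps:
(-44000 - 14001)*((3714 - 1*(-3698)) + 6723) = -58001*((3714 + 3698) + 6723) = -58001*(7412 + 6723) = -58001*14135 = -819844135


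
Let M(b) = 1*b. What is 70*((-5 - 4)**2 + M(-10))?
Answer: 4970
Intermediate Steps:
M(b) = b
70*((-5 - 4)**2 + M(-10)) = 70*((-5 - 4)**2 - 10) = 70*((-9)**2 - 10) = 70*(81 - 10) = 70*71 = 4970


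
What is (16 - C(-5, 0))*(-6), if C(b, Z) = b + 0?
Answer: -126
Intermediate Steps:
C(b, Z) = b
(16 - C(-5, 0))*(-6) = (16 - 1*(-5))*(-6) = (16 + 5)*(-6) = 21*(-6) = -126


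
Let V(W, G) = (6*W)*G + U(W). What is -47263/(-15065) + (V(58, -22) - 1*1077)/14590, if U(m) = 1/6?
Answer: 669608443/263758020 ≈ 2.5387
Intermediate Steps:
U(m) = 1/6
V(W, G) = 1/6 + 6*G*W (V(W, G) = (6*W)*G + 1/6 = 6*G*W + 1/6 = 1/6 + 6*G*W)
-47263/(-15065) + (V(58, -22) - 1*1077)/14590 = -47263/(-15065) + ((1/6 + 6*(-22)*58) - 1*1077)/14590 = -47263*(-1/15065) + ((1/6 - 7656) - 1077)*(1/14590) = 47263/15065 + (-45935/6 - 1077)*(1/14590) = 47263/15065 - 52397/6*1/14590 = 47263/15065 - 52397/87540 = 669608443/263758020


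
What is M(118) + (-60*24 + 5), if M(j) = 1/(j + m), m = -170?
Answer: -74621/52 ≈ -1435.0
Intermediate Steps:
M(j) = 1/(-170 + j) (M(j) = 1/(j - 170) = 1/(-170 + j))
M(118) + (-60*24 + 5) = 1/(-170 + 118) + (-60*24 + 5) = 1/(-52) + (-1440 + 5) = -1/52 - 1435 = -74621/52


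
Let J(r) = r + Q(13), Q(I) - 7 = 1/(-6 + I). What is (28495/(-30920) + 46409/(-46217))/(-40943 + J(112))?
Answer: 3852687573/81673902626776 ≈ 4.7172e-5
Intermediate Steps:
Q(I) = 7 + 1/(-6 + I)
J(r) = 50/7 + r (J(r) = r + (-41 + 7*13)/(-6 + 13) = r + (-41 + 91)/7 = r + (1/7)*50 = r + 50/7 = 50/7 + r)
(28495/(-30920) + 46409/(-46217))/(-40943 + J(112)) = (28495/(-30920) + 46409/(-46217))/(-40943 + (50/7 + 112)) = (28495*(-1/30920) + 46409*(-1/46217))/(-40943 + 834/7) = (-5699/6184 - 46409/46217)/(-285767/7) = -550383939/285805928*(-7/285767) = 3852687573/81673902626776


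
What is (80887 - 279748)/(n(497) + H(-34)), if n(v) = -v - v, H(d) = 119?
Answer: 198861/875 ≈ 227.27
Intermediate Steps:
n(v) = -2*v
(80887 - 279748)/(n(497) + H(-34)) = (80887 - 279748)/(-2*497 + 119) = -198861/(-994 + 119) = -198861/(-875) = -198861*(-1/875) = 198861/875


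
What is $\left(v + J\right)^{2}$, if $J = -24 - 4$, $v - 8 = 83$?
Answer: $3969$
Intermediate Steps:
$v = 91$ ($v = 8 + 83 = 91$)
$J = -28$ ($J = -24 - 4 = -28$)
$\left(v + J\right)^{2} = \left(91 - 28\right)^{2} = 63^{2} = 3969$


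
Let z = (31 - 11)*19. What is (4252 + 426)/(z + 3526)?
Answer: 2339/1953 ≈ 1.1976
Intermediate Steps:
z = 380 (z = 20*19 = 380)
(4252 + 426)/(z + 3526) = (4252 + 426)/(380 + 3526) = 4678/3906 = 4678*(1/3906) = 2339/1953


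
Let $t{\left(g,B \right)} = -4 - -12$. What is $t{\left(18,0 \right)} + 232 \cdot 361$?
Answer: $83760$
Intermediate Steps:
$t{\left(g,B \right)} = 8$ ($t{\left(g,B \right)} = -4 + 12 = 8$)
$t{\left(18,0 \right)} + 232 \cdot 361 = 8 + 232 \cdot 361 = 8 + 83752 = 83760$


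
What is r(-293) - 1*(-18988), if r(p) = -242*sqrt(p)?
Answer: 18988 - 242*I*sqrt(293) ≈ 18988.0 - 4142.4*I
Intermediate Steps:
r(-293) - 1*(-18988) = -242*I*sqrt(293) - 1*(-18988) = -242*I*sqrt(293) + 18988 = 18988 - 242*I*sqrt(293)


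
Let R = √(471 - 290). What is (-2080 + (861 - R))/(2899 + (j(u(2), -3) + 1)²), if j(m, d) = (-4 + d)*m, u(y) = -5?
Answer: -1219/4195 - √181/4195 ≈ -0.29379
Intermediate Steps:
R = √181 ≈ 13.454
j(m, d) = m*(-4 + d)
(-2080 + (861 - R))/(2899 + (j(u(2), -3) + 1)²) = (-2080 + (861 - √181))/(2899 + (-5*(-4 - 3) + 1)²) = (-1219 - √181)/(2899 + (-5*(-7) + 1)²) = (-1219 - √181)/(2899 + (35 + 1)²) = (-1219 - √181)/(2899 + 36²) = (-1219 - √181)/(2899 + 1296) = (-1219 - √181)/4195 = (-1219 - √181)*(1/4195) = -1219/4195 - √181/4195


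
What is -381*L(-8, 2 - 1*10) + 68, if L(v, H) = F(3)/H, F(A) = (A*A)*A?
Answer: 10831/8 ≈ 1353.9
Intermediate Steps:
F(A) = A**3 (F(A) = A**2*A = A**3)
L(v, H) = 27/H (L(v, H) = 3**3/H = 27/H)
-381*L(-8, 2 - 1*10) + 68 = -10287/(2 - 1*10) + 68 = -10287/(2 - 10) + 68 = -10287/(-8) + 68 = -10287*(-1)/8 + 68 = -381*(-27/8) + 68 = 10287/8 + 68 = 10831/8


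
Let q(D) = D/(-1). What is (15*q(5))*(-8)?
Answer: 600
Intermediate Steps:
q(D) = -D (q(D) = D*(-1) = -D)
(15*q(5))*(-8) = (15*(-1*5))*(-8) = (15*(-5))*(-8) = -75*(-8) = 600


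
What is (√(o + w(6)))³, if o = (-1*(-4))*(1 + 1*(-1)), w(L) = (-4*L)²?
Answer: 13824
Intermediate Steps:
w(L) = 16*L²
o = 0 (o = 4*(1 - 1) = 4*0 = 0)
(√(o + w(6)))³ = (√(0 + 16*6²))³ = (√(0 + 16*36))³ = (√(0 + 576))³ = (√576)³ = 24³ = 13824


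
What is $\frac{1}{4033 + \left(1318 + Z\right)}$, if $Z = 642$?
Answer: $\frac{1}{5993} \approx 0.00016686$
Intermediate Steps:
$\frac{1}{4033 + \left(1318 + Z\right)} = \frac{1}{4033 + \left(1318 + 642\right)} = \frac{1}{4033 + 1960} = \frac{1}{5993}$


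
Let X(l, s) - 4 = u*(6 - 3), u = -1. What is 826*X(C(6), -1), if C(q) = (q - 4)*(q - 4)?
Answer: 826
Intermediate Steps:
C(q) = (-4 + q)**2 (C(q) = (-4 + q)*(-4 + q) = (-4 + q)**2)
X(l, s) = 1 (X(l, s) = 4 - (6 - 3) = 4 - 1*3 = 4 - 3 = 1)
826*X(C(6), -1) = 826*1 = 826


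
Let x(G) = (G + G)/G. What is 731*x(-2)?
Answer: 1462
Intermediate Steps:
x(G) = 2 (x(G) = (2*G)/G = 2)
731*x(-2) = 731*2 = 1462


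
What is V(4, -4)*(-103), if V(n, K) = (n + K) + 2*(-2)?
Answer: 412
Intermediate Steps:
V(n, K) = -4 + K + n (V(n, K) = (K + n) - 4 = -4 + K + n)
V(4, -4)*(-103) = (-4 - 4 + 4)*(-103) = -4*(-103) = 412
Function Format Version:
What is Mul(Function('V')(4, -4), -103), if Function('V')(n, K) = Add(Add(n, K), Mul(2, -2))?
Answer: 412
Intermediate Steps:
Function('V')(n, K) = Add(-4, K, n) (Function('V')(n, K) = Add(Add(K, n), -4) = Add(-4, K, n))
Mul(Function('V')(4, -4), -103) = Mul(Add(-4, -4, 4), -103) = Mul(-4, -103) = 412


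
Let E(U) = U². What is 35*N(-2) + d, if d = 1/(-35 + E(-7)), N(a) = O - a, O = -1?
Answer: 491/14 ≈ 35.071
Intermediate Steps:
N(a) = -1 - a
d = 1/14 (d = 1/(-35 + (-7)²) = 1/(-35 + 49) = 1/14 ≈ 0.071429)
35*N(-2) + d = 35*(-1 - 1*(-2)) + 1/14 = 35*(-1 + 2) + 1/14 = 35*1 + 1/14 = 35 + 1/14 = 491/14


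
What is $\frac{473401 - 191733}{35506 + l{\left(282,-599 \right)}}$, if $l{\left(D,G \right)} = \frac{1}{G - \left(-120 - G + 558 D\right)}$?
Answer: $\frac{44625787912}{5625357603} \approx 7.933$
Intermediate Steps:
$l{\left(D,G \right)} = \frac{1}{120 - 558 D + 2 G}$ ($l{\left(D,G \right)} = \frac{1}{G - \left(-120 - G + 558 D\right)} = \frac{1}{G + \left(120 + G - 558 D\right)} = \frac{1}{120 - 558 D + 2 G}$)
$\frac{473401 - 191733}{35506 + l{\left(282,-599 \right)}} = \frac{473401 - 191733}{35506 + \frac{1}{2 \left(60 - 599 - 78678\right)}} = \frac{281668}{35506 + \frac{1}{2 \left(60 - 599 - 78678\right)}} = \frac{281668}{35506 + \frac{1}{2 \left(-79217\right)}} = \frac{281668}{35506 + \frac{1}{2} \left(- \frac{1}{79217}\right)} = \frac{281668}{35506 - \frac{1}{158434}} = \frac{281668}{\frac{5625357603}{158434}} = 281668 \cdot \frac{158434}{5625357603} = \frac{44625787912}{5625357603}$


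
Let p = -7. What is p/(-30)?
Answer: 7/30 ≈ 0.23333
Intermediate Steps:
p/(-30) = -7/(-30) = -7*(-1/30) = 7/30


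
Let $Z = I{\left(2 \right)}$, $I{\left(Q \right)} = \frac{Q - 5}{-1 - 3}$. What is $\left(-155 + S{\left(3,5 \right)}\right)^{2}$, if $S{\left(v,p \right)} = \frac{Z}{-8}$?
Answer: $\frac{24631369}{1024} \approx 24054.0$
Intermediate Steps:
$I{\left(Q \right)} = \frac{5}{4} - \frac{Q}{4}$ ($I{\left(Q \right)} = \frac{-5 + Q}{-4} = \left(-5 + Q\right) \left(- \frac{1}{4}\right) = \frac{5}{4} - \frac{Q}{4}$)
$Z = \frac{3}{4}$ ($Z = \frac{5}{4} - \frac{1}{2} = \frac{3}{4} \approx 0.75$)
$S{\left(v,p \right)} = - \frac{3}{32}$ ($S{\left(v,p \right)} = \frac{3}{4 \left(-8\right)} = \frac{3}{4} \left(- \frac{1}{8}\right) = - \frac{3}{32}$)
$\left(-155 + S{\left(3,5 \right)}\right)^{2} = \left(-155 - \frac{3}{32}\right)^{2} = \left(- \frac{4963}{32}\right)^{2} = \frac{24631369}{1024}$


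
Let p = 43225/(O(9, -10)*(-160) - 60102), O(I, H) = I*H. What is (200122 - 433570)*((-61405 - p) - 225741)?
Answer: 510593701912436/7617 ≈ 6.7033e+10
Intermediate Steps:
O(I, H) = H*I
p = -43225/45702 (p = 43225/(-10*9*(-160) - 60102) = 43225/(-90*(-160) - 60102) = 43225/(14400 - 60102) = 43225/(-45702) = 43225*(-1/45702) = -43225/45702 ≈ -0.94580)
(200122 - 433570)*((-61405 - p) - 225741) = (200122 - 433570)*((-61405 - 1*(-43225/45702)) - 225741) = -233448*((-61405 + 43225/45702) - 225741) = -233448*(-2806288085/45702 - 225741) = -233448*(-13123103267/45702) = 510593701912436/7617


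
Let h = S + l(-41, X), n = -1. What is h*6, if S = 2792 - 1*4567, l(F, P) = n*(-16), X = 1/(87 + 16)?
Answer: -10554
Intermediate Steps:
X = 1/103 ≈ 0.0097087
l(F, P) = 16 (l(F, P) = -1*(-16) = 16)
S = -1775 (S = 2792 - 4567 = -1775)
h = -1759 (h = -1775 + 16 = -1759)
h*6 = -1759*6 = -10554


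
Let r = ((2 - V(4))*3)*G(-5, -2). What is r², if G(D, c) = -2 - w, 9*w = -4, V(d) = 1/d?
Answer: 2401/36 ≈ 66.694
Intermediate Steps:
w = -4/9 (w = (⅑)*(-4) = -4/9 ≈ -0.44444)
G(D, c) = -14/9 (G(D, c) = -2 - 1*(-4/9) = -2 + 4/9 = -14/9)
r = -49/6 (r = ((2 - 1/4)*3)*(-14/9) = ((2 - 1*¼)*3)*(-14/9) = ((2 - ¼)*3)*(-14/9) = ((7/4)*3)*(-14/9) = (21/4)*(-14/9) = -49/6 ≈ -8.1667)
r² = (-49/6)² = 2401/36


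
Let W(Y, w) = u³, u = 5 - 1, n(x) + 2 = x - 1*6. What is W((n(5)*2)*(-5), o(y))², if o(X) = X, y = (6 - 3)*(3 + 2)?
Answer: 4096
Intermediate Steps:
n(x) = -8 + x (n(x) = -2 + (x - 1*6) = -2 + (x - 6) = -2 + (-6 + x) = -8 + x)
y = 15 (y = 3*5 = 15)
u = 4
W(Y, w) = 64 (W(Y, w) = 4³ = 64)
W((n(5)*2)*(-5), o(y))² = 64² = 4096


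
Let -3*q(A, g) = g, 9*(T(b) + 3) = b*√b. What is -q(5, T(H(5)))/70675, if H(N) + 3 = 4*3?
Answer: 0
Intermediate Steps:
H(N) = 9 (H(N) = -3 + 4*3 = -3 + 12 = 9)
T(b) = -3 + b^(3/2)/9 (T(b) = -3 + (b*√b)/9 = -3 + b^(3/2)/9)
q(A, g) = -g/3
-q(5, T(H(5)))/70675 = -(-1)*(-3 + 9^(3/2)/9)/3/70675 = -(-1)*(-3 + (⅑)*27)/3*(1/70675) = -(-1)*(-3 + 3)/3*(1/70675) = -(-1)*0/3*(1/70675) = -1*0*(1/70675) = 0*(1/70675) = 0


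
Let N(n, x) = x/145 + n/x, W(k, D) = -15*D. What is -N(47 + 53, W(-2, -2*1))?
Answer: -308/87 ≈ -3.5402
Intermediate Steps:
N(n, x) = x/145 + n/x (N(n, x) = x*(1/145) + n/x = x/145 + n/x)
-N(47 + 53, W(-2, -2*1)) = -((-(-30))/145 + (47 + 53)/((-(-30)))) = -((-15*(-2))/145 + 100/((-15*(-2)))) = -((1/145)*30 + 100/30) = -(6/29 + 100*(1/30)) = -(6/29 + 10/3) = -1*308/87 = -308/87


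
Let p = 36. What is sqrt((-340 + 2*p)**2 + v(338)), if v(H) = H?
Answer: 3*sqrt(8018) ≈ 268.63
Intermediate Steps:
sqrt((-340 + 2*p)**2 + v(338)) = sqrt((-340 + 2*36)**2 + 338) = sqrt((-340 + 72)**2 + 338) = sqrt((-268)**2 + 338) = sqrt(71824 + 338) = sqrt(72162) = 3*sqrt(8018)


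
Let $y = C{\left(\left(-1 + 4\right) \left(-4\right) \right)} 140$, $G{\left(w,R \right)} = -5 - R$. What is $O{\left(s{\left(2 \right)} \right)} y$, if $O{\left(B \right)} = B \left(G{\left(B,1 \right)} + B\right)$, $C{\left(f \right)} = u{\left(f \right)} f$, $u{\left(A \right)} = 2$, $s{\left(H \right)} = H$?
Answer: $26880$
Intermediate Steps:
$C{\left(f \right)} = 2 f$
$O{\left(B \right)} = B \left(-6 + B\right)$ ($O{\left(B \right)} = B \left(\left(-5 - 1\right) + B\right) = B \left(-6 + B\right)$)
$y = -3360$ ($y = 2 \left(-1 + 4\right) \left(-4\right) 140 = 2 \cdot 3 \left(-4\right) 140 = 2 \left(-12\right) 140 = \left(-24\right) 140 = -3360$)
$O{\left(s{\left(2 \right)} \right)} y = 2 \left(-6 + 2\right) \left(-3360\right) = 2 \left(-4\right) \left(-3360\right) = \left(-8\right) \left(-3360\right) = 26880$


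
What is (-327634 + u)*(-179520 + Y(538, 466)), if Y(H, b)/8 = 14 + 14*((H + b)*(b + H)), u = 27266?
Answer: -33856995565312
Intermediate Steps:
Y(H, b) = 112 + 112*(H + b)² (Y(H, b) = 8*(14 + 14*((H + b)*(b + H))) = 8*(14 + 14*((H + b)*(H + b))) = 8*(14 + 14*(H + b)²) = 112 + 112*(H + b)²)
(-327634 + u)*(-179520 + Y(538, 466)) = (-327634 + 27266)*(-179520 + (112 + 112*(538 + 466)²)) = -300368*(-179520 + (112 + 112*1004²)) = -300368*(-179520 + (112 + 112*1008016)) = -300368*(-179520 + (112 + 112897792)) = -300368*(-179520 + 112897904) = -300368*112718384 = -33856995565312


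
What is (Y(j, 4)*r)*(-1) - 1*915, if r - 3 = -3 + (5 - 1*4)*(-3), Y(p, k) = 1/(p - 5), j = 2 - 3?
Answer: -1831/2 ≈ -915.50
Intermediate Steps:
j = -1
Y(p, k) = 1/(-5 + p)
r = -3 (r = 3 + (-3 + (5 - 1*4)*(-3)) = 3 + (-3 + (5 - 4)*(-3)) = 3 + (-3 + 1*(-3)) = 3 + (-3 - 3) = 3 - 6 = -3)
(Y(j, 4)*r)*(-1) - 1*915 = (-3/(-5 - 1))*(-1) - 1*915 = (-3/(-6))*(-1) - 915 = -1/6*(-3)*(-1) - 915 = (1/2)*(-1) - 915 = -1/2 - 915 = -1831/2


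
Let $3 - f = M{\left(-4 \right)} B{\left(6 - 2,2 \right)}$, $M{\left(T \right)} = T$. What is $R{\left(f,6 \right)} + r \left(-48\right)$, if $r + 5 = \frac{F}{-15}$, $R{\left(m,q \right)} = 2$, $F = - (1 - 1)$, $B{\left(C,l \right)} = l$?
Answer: $242$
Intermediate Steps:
$F = 0$ ($F = \left(-1\right) 0 = 0$)
$f = 11$ ($f = 3 - \left(-4\right) 2 = 3 - -8 = 3 + 8 = 11$)
$r = -5$ ($r = -5 + \frac{0}{-15} = -5 + 0 \left(- \frac{1}{15}\right) = -5 + 0 = -5$)
$R{\left(f,6 \right)} + r \left(-48\right) = 2 - -240 = 2 + 240 = 242$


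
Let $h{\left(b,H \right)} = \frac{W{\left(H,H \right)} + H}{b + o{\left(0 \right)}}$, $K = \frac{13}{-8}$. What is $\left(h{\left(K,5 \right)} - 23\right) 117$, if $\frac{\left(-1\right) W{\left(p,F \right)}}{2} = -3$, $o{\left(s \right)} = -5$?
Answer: $- \frac{152919}{53} \approx -2885.3$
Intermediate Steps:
$K = - \frac{13}{8}$ ($K = 13 \left(- \frac{1}{8}\right) = - \frac{13}{8} \approx -1.625$)
$W{\left(p,F \right)} = 6$ ($W{\left(p,F \right)} = \left(-2\right) \left(-3\right) = 6$)
$h{\left(b,H \right)} = \frac{6 + H}{-5 + b}$ ($h{\left(b,H \right)} = \frac{6 + H}{b - 5} = \frac{6 + H}{-5 + b}$)
$\left(h{\left(K,5 \right)} - 23\right) 117 = \left(\frac{6 + 5}{-5 - \frac{13}{8}} - 23\right) 117 = \left(\frac{1}{- \frac{53}{8}} \cdot 11 - 23\right) 117 = \left(\left(- \frac{8}{53}\right) 11 - 23\right) 117 = \left(- \frac{88}{53} - 23\right) 117 = \left(- \frac{1307}{53}\right) 117 = - \frac{152919}{53}$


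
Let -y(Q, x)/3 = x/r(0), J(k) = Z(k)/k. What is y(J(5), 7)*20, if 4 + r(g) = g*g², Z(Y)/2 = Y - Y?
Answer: 105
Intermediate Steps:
Z(Y) = 0 (Z(Y) = 2*(Y - Y) = 2*0 = 0)
J(k) = 0 (J(k) = 0/k = 0)
r(g) = -4 + g³ (r(g) = -4 + g*g² = -4 + g³)
y(Q, x) = 3*x/4 (y(Q, x) = -3*x/(-4 + 0³) = -3*x/(-4 + 0) = -3*x/(-4) = -3*x*(-1)/4 = -(-3)*x/4 = 3*x/4)
y(J(5), 7)*20 = ((¾)*7)*20 = (21/4)*20 = 105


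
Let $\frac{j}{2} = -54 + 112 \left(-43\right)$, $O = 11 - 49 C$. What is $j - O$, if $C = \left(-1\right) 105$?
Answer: $-14896$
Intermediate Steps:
$C = -105$
$O = 5156$ ($O = 11 - -5145 = 11 + 5145 = 5156$)
$j = -9740$ ($j = 2 \left(-54 + 112 \left(-43\right)\right) = 2 \left(-54 - 4816\right) = 2 \left(-4870\right) = -9740$)
$j - O = -9740 - 5156 = -14896$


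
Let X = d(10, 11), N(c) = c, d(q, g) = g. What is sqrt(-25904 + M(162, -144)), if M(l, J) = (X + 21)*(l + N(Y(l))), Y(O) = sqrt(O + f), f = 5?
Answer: 4*sqrt(-1295 + 2*sqrt(167)) ≈ 142.5*I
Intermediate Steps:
Y(O) = sqrt(5 + O) (Y(O) = sqrt(O + 5) = sqrt(5 + O))
X = 11
M(l, J) = 32*l + 32*sqrt(5 + l) (M(l, J) = (11 + 21)*(l + sqrt(5 + l)) = 32*(l + sqrt(5 + l)) = 32*l + 32*sqrt(5 + l))
sqrt(-25904 + M(162, -144)) = sqrt(-25904 + (32*162 + 32*sqrt(5 + 162))) = sqrt(-25904 + (5184 + 32*sqrt(167))) = sqrt(-20720 + 32*sqrt(167))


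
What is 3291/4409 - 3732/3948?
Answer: -288460/1450561 ≈ -0.19886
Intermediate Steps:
3291/4409 - 3732/3948 = 3291*(1/4409) - 3732*1/3948 = 3291/4409 - 311/329 = -288460/1450561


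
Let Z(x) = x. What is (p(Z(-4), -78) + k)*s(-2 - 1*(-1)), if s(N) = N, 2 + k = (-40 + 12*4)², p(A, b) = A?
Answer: -58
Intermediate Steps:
k = 62 (k = -2 + (-40 + 12*4)² = -2 + (-40 + 48)² = -2 + 8² = -2 + 64 = 62)
(p(Z(-4), -78) + k)*s(-2 - 1*(-1)) = (-4 + 62)*(-2 - 1*(-1)) = 58*(-2 + 1) = 58*(-1) = -58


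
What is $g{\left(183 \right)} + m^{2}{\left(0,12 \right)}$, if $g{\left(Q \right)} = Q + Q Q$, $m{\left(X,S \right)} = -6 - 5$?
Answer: $33793$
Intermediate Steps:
$m{\left(X,S \right)} = -11$ ($m{\left(X,S \right)} = -6 - 5 = -11$)
$g{\left(Q \right)} = Q + Q^{2}$
$g{\left(183 \right)} + m^{2}{\left(0,12 \right)} = 183 \left(1 + 183\right) + \left(-11\right)^{2} = 183 \cdot 184 + 121 = 33672 + 121 = 33793$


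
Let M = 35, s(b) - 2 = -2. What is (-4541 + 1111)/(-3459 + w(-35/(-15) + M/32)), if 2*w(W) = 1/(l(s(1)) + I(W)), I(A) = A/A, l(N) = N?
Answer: 6860/6917 ≈ 0.99176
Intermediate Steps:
s(b) = 0 (s(b) = 2 - 2 = 0)
I(A) = 1
w(W) = 1/2 (w(W) = 1/(2*(0 + 1)) = (1/2)/1 = (1/2)*1 = 1/2)
(-4541 + 1111)/(-3459 + w(-35/(-15) + M/32)) = (-4541 + 1111)/(-3459 + 1/2) = -3430/(-6917/2) = -3430*(-2/6917) = 6860/6917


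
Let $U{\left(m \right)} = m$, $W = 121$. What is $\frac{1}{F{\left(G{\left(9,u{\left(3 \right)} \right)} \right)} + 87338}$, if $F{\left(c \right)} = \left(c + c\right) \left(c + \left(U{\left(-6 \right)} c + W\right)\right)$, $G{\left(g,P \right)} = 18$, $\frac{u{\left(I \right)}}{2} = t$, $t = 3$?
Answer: $\frac{1}{88454} \approx 1.1305 \cdot 10^{-5}$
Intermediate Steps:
$u{\left(I \right)} = 6$ ($u{\left(I \right)} = 2 \cdot 3 = 6$)
$F{\left(c \right)} = 2 c \left(121 - 5 c\right)$ ($F{\left(c \right)} = \left(c + c\right) \left(c - \left(-121 + 6 c\right)\right) = 2 c \left(c - \left(-121 + 6 c\right)\right) = 2 c \left(121 - 5 c\right)$)
$\frac{1}{F{\left(G{\left(9,u{\left(3 \right)} \right)} \right)} + 87338} = \frac{1}{2 \cdot 18 \left(121 - 90\right) + 87338} = \frac{1}{2 \cdot 18 \cdot 31 + 87338} = \frac{1}{1116 + 87338} = \frac{1}{88454}$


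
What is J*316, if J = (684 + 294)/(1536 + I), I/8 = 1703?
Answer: 38631/1895 ≈ 20.386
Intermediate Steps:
I = 13624 (I = 8*1703 = 13624)
J = 489/7580 (J = (684 + 294)/(1536 + 13624) = 978/15160 = 978*(1/15160) = 489/7580 ≈ 0.064512)
J*316 = (489/7580)*316 = 38631/1895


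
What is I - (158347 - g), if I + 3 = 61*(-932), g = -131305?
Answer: -346507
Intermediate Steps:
I = -56855 (I = -3 + 61*(-932) = -3 - 56852 = -56855)
I - (158347 - g) = -56855 - (158347 - 1*(-131305)) = -56855 - (158347 + 131305) = -56855 - 1*289652 = -56855 - 289652 = -346507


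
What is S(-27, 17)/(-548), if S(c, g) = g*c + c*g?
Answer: 459/274 ≈ 1.6752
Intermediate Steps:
S(c, g) = 2*c*g (S(c, g) = c*g + c*g = 2*c*g)
S(-27, 17)/(-548) = (2*(-27)*17)/(-548) = -918*(-1/548) = 459/274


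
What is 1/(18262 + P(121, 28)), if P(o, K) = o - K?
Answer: 1/18355 ≈ 5.4481e-5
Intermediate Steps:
1/(18262 + P(121, 28)) = 1/(18262 + (121 - 1*28)) = 1/(18262 + (121 - 28)) = 1/(18262 + 93) = 1/18355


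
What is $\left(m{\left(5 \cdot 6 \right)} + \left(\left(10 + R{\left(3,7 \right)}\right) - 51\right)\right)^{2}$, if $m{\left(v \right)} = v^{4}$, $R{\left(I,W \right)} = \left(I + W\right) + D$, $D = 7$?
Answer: $656061120576$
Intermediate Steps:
$R{\left(I,W \right)} = 7 + I + W$ ($R{\left(I,W \right)} = \left(I + W\right) + 7 = 7 + I + W$)
$\left(m{\left(5 \cdot 6 \right)} + \left(\left(10 + R{\left(3,7 \right)}\right) - 51\right)\right)^{2} = \left(\left(5 \cdot 6\right)^{4} + \left(\left(10 + \left(7 + 3 + 7\right)\right) - 51\right)\right)^{2} = \left(30^{4} + \left(\left(10 + 17\right) - 51\right)\right)^{2} = \left(810000 + \left(27 - 51\right)\right)^{2} = \left(810000 - 24\right)^{2} = 809976^{2} = 656061120576$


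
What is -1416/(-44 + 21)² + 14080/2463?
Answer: 3960712/1302927 ≈ 3.0399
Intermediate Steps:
-1416/(-44 + 21)² + 14080/2463 = -1416/((-23)²) + 14080*(1/2463) = -1416/529 + 14080/2463 = 3960712/1302927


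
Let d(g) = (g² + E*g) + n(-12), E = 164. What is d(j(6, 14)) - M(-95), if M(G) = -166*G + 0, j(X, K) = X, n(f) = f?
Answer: -14762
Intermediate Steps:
d(g) = -12 + g² + 164*g (d(g) = (g² + 164*g) - 12 = -12 + g² + 164*g)
M(G) = -166*G
d(j(6, 14)) - M(-95) = (-12 + 6² + 164*6) - (-166)*(-95) = (-12 + 36 + 984) - 1*15770 = 1008 - 15770 = -14762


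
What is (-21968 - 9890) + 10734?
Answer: -21124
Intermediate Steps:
(-21968 - 9890) + 10734 = -31858 + 10734 = -21124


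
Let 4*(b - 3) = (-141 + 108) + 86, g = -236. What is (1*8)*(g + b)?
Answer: -1758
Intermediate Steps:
b = 65/4 (b = 3 + ((-141 + 108) + 86)/4 = 3 + (-33 + 86)/4 = 3 + (¼)*53 = 3 + 53/4 = 65/4 ≈ 16.250)
(1*8)*(g + b) = (1*8)*(-236 + 65/4) = 8*(-879/4) = -1758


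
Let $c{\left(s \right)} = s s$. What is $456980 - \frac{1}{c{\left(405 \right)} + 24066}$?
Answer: $\frac{85953825179}{188091} \approx 4.5698 \cdot 10^{5}$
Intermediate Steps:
$c{\left(s \right)} = s^{2}$
$456980 - \frac{1}{c{\left(405 \right)} + 24066} = 456980 - \frac{1}{405^{2} + 24066} = 456980 - \frac{1}{164025 + 24066} = 456980 - \frac{1}{188091} = \frac{85953825179}{188091}$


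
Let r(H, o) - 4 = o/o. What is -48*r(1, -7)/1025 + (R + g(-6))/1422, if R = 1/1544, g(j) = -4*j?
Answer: -97790579/450091440 ≈ -0.21727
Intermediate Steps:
r(H, o) = 5 (r(H, o) = 4 + o/o = 4 + 1 = 5)
R = 1/1544 ≈ 0.00064767
-48*r(1, -7)/1025 + (R + g(-6))/1422 = -48*5/1025 + (1/1544 - 4*(-6))/1422 = -240*1/1025 + (1/1544 + 24)*(1/1422) = -48/205 + (37057/1544)*(1/1422) = -48/205 + 37057/2195568 = -97790579/450091440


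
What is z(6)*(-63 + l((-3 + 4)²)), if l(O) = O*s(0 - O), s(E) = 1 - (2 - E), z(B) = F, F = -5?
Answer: 325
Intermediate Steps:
z(B) = -5
s(E) = -1 + E (s(E) = 1 + (-2 + E) = -1 + E)
l(O) = O*(-1 - O) (l(O) = O*(-1 + (0 - O)) = O*(-1 - O))
z(6)*(-63 + l((-3 + 4)²)) = -5*(-63 - (-3 + 4)²*(1 + (-3 + 4)²)) = -5*(-63 - 1*1²*(1 + 1²)) = -5*(-63 - 1*1*(1 + 1)) = -5*(-63 - 1*1*2) = -5*(-63 - 2) = -5*(-65) = 325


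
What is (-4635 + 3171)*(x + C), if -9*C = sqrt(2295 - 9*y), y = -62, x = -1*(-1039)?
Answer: -1521096 + 488*sqrt(317) ≈ -1.5124e+6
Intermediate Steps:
x = 1039
C = -sqrt(317)/3 (C = -sqrt(2295 - 9*(-62))/9 = -sqrt(2295 + 558)/9 = -sqrt(317)/3 ≈ -5.9348)
(-4635 + 3171)*(x + C) = (-4635 + 3171)*(1039 - sqrt(317)/3) = -1464*(1039 - sqrt(317)/3) = -1521096 + 488*sqrt(317)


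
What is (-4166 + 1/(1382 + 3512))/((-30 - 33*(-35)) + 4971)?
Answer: -20388403/29833824 ≈ -0.68340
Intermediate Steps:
(-4166 + 1/(1382 + 3512))/((-30 - 33*(-35)) + 4971) = (-4166 + 1/4894)/((-30 + 1155) + 4971) = (-4166 + 1/4894)/(1125 + 4971) = -20388403/4894/6096 = -20388403/4894*1/6096 = -20388403/29833824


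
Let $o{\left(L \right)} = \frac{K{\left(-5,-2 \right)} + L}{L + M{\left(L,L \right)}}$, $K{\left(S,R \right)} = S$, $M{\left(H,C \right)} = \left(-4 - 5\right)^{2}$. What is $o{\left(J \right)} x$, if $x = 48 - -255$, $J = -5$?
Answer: $- \frac{1515}{38} \approx -39.868$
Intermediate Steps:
$M{\left(H,C \right)} = 81$ ($M{\left(H,C \right)} = \left(-9\right)^{2} = 81$)
$o{\left(L \right)} = \frac{-5 + L}{81 + L}$ ($o{\left(L \right)} = \frac{-5 + L}{L + 81} = \frac{-5 + L}{81 + L}$)
$x = 303$ ($x = 48 + 255 = 303$)
$o{\left(J \right)} x = \frac{-5 - 5}{81 - 5} \cdot 303 = \frac{1}{76} \left(-10\right) 303 = \left(- \frac{5}{38}\right) 303 = - \frac{1515}{38}$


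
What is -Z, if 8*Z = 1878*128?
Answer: -30048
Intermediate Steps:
Z = 30048 (Z = (1878*128)/8 = (⅛)*240384 = 30048)
-Z = -1*30048 = -30048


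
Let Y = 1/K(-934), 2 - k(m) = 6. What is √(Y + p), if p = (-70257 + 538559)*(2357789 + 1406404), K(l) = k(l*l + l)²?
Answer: √28204465764577/4 ≈ 1.3277e+6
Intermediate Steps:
k(m) = -4 (k(m) = 2 - 1*6 = 2 - 6 = -4)
K(l) = 16 (K(l) = (-4)² = 16)
Y = 1/16 ≈ 0.062500
p = 1762779110286 (p = 468302*3764193 = 1762779110286)
√(Y + p) = √(1/16 + 1762779110286) = √(28204465764577/16) = √28204465764577/4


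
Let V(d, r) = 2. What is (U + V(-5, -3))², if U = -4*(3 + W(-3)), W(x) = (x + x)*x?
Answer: 6724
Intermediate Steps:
W(x) = 2*x² (W(x) = (2*x)*x = 2*x²)
U = -84 (U = -4*(3 + 2*(-3)²) = -4*(3 + 2*9) = -4*(3 + 18) = -4*21 = -84)
(U + V(-5, -3))² = (-84 + 2)² = (-82)² = 6724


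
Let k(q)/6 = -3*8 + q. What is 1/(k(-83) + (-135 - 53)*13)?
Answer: -1/3086 ≈ -0.00032404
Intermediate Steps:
k(q) = -144 + 6*q (k(q) = 6*(-3*8 + q) = 6*(-24 + q) = -144 + 6*q)
1/(k(-83) + (-135 - 53)*13) = 1/((-144 + 6*(-83)) + (-135 - 53)*13) = 1/((-144 - 498) - 188*13) = 1/(-642 - 2444) = 1/(-3086) = -1/3086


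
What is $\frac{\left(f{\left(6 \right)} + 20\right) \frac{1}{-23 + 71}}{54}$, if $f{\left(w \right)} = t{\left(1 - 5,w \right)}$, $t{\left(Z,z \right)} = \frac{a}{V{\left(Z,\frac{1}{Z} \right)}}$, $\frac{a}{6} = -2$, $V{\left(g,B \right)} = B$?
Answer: $\frac{17}{648} \approx 0.026235$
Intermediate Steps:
$a = -12$ ($a = 6 \left(-2\right) = -12$)
$t{\left(Z,z \right)} = - 12 Z$ ($t{\left(Z,z \right)} = - \frac{12}{\frac{1}{Z}} = - 12 Z$)
$f{\left(w \right)} = 48$ ($f{\left(w \right)} = - 12 \left(1 - 5\right) = \left(-12\right) \left(-4\right) = 48$)
$\frac{\left(f{\left(6 \right)} + 20\right) \frac{1}{-23 + 71}}{54} = \frac{\left(48 + 20\right) \frac{1}{-23 + 71}}{54} = \frac{68}{48} \cdot \frac{1}{54} = 68 \cdot \frac{1}{48} \cdot \frac{1}{54} = \frac{17}{12} \cdot \frac{1}{54} = \frac{17}{648}$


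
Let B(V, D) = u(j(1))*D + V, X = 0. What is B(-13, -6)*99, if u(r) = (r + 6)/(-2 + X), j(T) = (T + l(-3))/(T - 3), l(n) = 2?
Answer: 99/2 ≈ 49.500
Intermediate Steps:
j(T) = (2 + T)/(-3 + T) (j(T) = (T + 2)/(T - 3) = (2 + T)/(-3 + T))
u(r) = -3 - r/2 (u(r) = (r + 6)/(-2 + 0) = (6 + r)/(-2) = (6 + r)*(-1/2) = -3 - r/2)
B(V, D) = V - 9*D/4 (B(V, D) = (-3 - (2 + 1)/(2*(-3 + 1)))*D + V = (-3 - 3/(2*(-2)))*D + V = (-3 - (-1)*3/4)*D + V = (-3 - 1/2*(-3/2))*D + V = (-3 + 3/4)*D + V = -9*D/4 + V = V - 9*D/4)
B(-13, -6)*99 = (-13 - 9/4*(-6))*99 = (-13 + 27/2)*99 = (1/2)*99 = 99/2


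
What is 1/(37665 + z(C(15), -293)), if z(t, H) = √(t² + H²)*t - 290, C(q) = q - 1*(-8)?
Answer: 1625/58747681 - √86378/58747681 ≈ 2.2658e-5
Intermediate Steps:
C(q) = 8 + q (C(q) = q + 8 = 8 + q)
z(t, H) = -290 + t*√(H² + t²) (z(t, H) = √(H² + t²)*t - 290 = t*√(H² + t²) - 290 = -290 + t*√(H² + t²))
1/(37665 + z(C(15), -293)) = 1/(37665 + (-290 + (8 + 15)*√((-293)² + (8 + 15)²))) = 1/(37665 + (-290 + 23*√(85849 + 23²))) = 1/(37665 + (-290 + 23*√(85849 + 529))) = 1/(37665 + (-290 + 23*√86378)) = 1/(37375 + 23*√86378)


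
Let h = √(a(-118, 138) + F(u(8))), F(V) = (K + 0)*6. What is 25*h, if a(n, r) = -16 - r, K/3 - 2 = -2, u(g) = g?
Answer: 25*I*√154 ≈ 310.24*I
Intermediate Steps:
K = 0 (K = 6 + 3*(-2) = 6 - 6 = 0)
F(V) = 0 (F(V) = (0 + 0)*6 = 0*6 = 0)
h = I*√154 (h = √((-16 - 1*138) + 0) = √((-16 - 138) + 0) = √(-154 + 0) = √(-154) = I*√154 ≈ 12.41*I)
25*h = 25*(I*√154) = 25*I*√154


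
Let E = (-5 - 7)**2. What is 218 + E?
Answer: 362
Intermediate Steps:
E = 144 (E = (-12)**2 = 144)
218 + E = 218 + 144 = 362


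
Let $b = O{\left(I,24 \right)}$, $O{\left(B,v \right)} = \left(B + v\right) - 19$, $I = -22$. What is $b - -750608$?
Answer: $750591$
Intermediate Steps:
$O{\left(B,v \right)} = -19 + B + v$
$b = -17$ ($b = -19 - 22 + 24 = -17$)
$b - -750608 = -17 - -750608 = -17 + 750608 = 750591$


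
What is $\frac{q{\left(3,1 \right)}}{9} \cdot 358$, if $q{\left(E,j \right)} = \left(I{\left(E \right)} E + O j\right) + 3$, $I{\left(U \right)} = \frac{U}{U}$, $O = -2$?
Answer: $\frac{1432}{9} \approx 159.11$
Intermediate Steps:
$I{\left(U \right)} = 1$
$q{\left(E,j \right)} = 3 + E - 2 j$ ($q{\left(E,j \right)} = \left(1 E - 2 j\right) + 3 = \left(E - 2 j\right) + 3 = 3 + E - 2 j$)
$\frac{q{\left(3,1 \right)}}{9} \cdot 358 = \frac{3 + 3 - 2}{9} \cdot 358 = \left(3 + 3 - 2\right) \frac{1}{9} \cdot 358 = 4 \cdot \frac{1}{9} \cdot 358 = \frac{4}{9} \cdot 358 = \frac{1432}{9}$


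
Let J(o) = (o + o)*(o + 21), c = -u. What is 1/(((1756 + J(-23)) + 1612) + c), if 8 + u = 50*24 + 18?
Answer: 1/2250 ≈ 0.00044444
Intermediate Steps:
u = 1210 (u = -8 + (50*24 + 18) = -8 + (1200 + 18) = -8 + 1218 = 1210)
c = -1210 (c = -1*1210 = -1210)
J(o) = 2*o*(21 + o) (J(o) = (2*o)*(21 + o) = 2*o*(21 + o))
1/(((1756 + J(-23)) + 1612) + c) = 1/(((1756 + 2*(-23)*(21 - 23)) + 1612) - 1210) = 1/(((1756 + 2*(-23)*(-2)) + 1612) - 1210) = 1/(((1756 + 92) + 1612) - 1210) = 1/((1848 + 1612) - 1210) = 1/(3460 - 1210) = 1/2250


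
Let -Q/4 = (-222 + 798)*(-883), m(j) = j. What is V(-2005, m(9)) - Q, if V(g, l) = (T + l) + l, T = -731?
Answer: -2035145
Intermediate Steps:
V(g, l) = -731 + 2*l (V(g, l) = (-731 + l) + l = -731 + 2*l)
Q = 2034432 (Q = -4*(-222 + 798)*(-883) = -2304*(-883) = -4*(-508608) = 2034432)
V(-2005, m(9)) - Q = (-731 + 2*9) - 1*2034432 = (-731 + 18) - 2034432 = -713 - 2034432 = -2035145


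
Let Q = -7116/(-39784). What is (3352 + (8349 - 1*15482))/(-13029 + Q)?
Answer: 1979254/6820245 ≈ 0.29020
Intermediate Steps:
Q = 1779/9946 (Q = -7116*(-1/39784) = 1779/9946 ≈ 0.17887)
(3352 + (8349 - 1*15482))/(-13029 + Q) = (3352 + (8349 - 1*15482))/(-13029 + 1779/9946) = (3352 + (8349 - 15482))/(-129584655/9946) = (3352 - 7133)*(-9946/129584655) = -3781*(-9946/129584655) = 1979254/6820245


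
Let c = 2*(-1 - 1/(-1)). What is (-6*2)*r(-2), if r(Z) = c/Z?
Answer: 0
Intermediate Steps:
c = 0 (c = 2*(-1 - 1*(-1)) = 2*(-1 + 1) = 2*0 = 0)
r(Z) = 0 (r(Z) = 0/Z = 0)
(-6*2)*r(-2) = -6*2*0 = -12*0 = 0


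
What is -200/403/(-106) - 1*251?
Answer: -5361009/21359 ≈ -251.00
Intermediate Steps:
-200/403/(-106) - 1*251 = -200*1/403*(-1/106) - 251 = -200/403*(-1/106) - 251 = 100/21359 - 251 = -5361009/21359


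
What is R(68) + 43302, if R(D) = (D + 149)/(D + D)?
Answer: 5889289/136 ≈ 43304.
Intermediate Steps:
R(D) = (149 + D)/(2*D) (R(D) = (149 + D)/((2*D)) = (149 + D)*(1/(2*D)) = (149 + D)/(2*D))
R(68) + 43302 = (½)*(149 + 68)/68 + 43302 = (½)*(1/68)*217 + 43302 = 217/136 + 43302 = 5889289/136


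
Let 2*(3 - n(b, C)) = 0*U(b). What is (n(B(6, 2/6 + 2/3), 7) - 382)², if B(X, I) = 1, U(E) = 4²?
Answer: 143641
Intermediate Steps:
U(E) = 16
n(b, C) = 3 (n(b, C) = 3 - 0*16 = 3 - ½*0 = 3 + 0 = 3)
(n(B(6, 2/6 + 2/3), 7) - 382)² = (3 - 382)² = (-379)² = 143641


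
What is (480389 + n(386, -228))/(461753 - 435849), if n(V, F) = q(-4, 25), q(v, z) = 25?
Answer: 240207/12952 ≈ 18.546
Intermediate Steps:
n(V, F) = 25
(480389 + n(386, -228))/(461753 - 435849) = (480389 + 25)/(461753 - 435849) = 480414/25904 = 480414*(1/25904) = 240207/12952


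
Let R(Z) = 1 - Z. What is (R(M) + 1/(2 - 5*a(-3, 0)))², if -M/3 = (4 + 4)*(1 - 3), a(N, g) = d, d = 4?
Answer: 717409/324 ≈ 2214.2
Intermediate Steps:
a(N, g) = 4
M = 48 (M = -3*(4 + 4)*(1 - 3) = -24*(-2) = -3*(-16) = 48)
(R(M) + 1/(2 - 5*a(-3, 0)))² = ((1 - 1*48) + 1/(2 - 5*4))² = ((1 - 48) + 1/(2 - 20))² = (-47 + 1/(-18))² = (-47 - 1/18)² = (-847/18)² = 717409/324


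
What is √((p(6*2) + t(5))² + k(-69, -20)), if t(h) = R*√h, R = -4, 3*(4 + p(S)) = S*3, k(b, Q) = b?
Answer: √(75 - 64*√5) ≈ 8.2528*I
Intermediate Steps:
p(S) = -4 + S (p(S) = -4 + (S*3)/3 = -4 + (3*S)/3 = -4 + S)
t(h) = -4*√h
√((p(6*2) + t(5))² + k(-69, -20)) = √(((-4 + 6*2) - 4*√5)² - 69) = √(((-4 + 12) - 4*√5)² - 69) = √((8 - 4*√5)² - 69) = √(-69 + (8 - 4*√5)²)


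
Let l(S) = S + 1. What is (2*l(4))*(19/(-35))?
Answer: -38/7 ≈ -5.4286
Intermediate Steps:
l(S) = 1 + S
(2*l(4))*(19/(-35)) = (2*(1 + 4))*(19/(-35)) = (2*5)*(19*(-1/35)) = 10*(-19/35) = -38/7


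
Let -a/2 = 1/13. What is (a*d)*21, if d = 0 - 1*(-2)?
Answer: -84/13 ≈ -6.4615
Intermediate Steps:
a = -2/13 ≈ -0.15385
d = 2 (d = 0 + 2 = 2)
(a*d)*21 = -2/13*2*21 = -4/13*21 = -84/13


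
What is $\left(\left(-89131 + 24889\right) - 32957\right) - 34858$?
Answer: $-132057$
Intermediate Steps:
$\left(\left(-89131 + 24889\right) - 32957\right) - 34858 = \left(-64242 - 32957\right) - 34858 = -97199 - 34858 = -132057$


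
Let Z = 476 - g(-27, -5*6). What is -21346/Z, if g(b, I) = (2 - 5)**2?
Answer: -21346/467 ≈ -45.709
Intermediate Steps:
g(b, I) = 9 (g(b, I) = (-3)**2 = 9)
Z = 467 (Z = 476 - 1*9 = 476 - 9 = 467)
-21346/Z = -21346/467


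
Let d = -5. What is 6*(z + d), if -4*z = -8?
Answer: -18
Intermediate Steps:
z = 2 (z = -1/4*(-8) = 2)
6*(z + d) = 6*(2 - 5) = 6*(-3) = -18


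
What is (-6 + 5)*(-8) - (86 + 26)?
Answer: -104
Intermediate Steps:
(-6 + 5)*(-8) - (86 + 26) = -1*(-8) - 1*112 = 8 - 112 = -104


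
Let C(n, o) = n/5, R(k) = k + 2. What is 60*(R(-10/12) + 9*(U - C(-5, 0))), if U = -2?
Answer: -470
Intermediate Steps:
R(k) = 2 + k
C(n, o) = n/5 (C(n, o) = n*(⅕) = n/5)
60*(R(-10/12) + 9*(U - C(-5, 0))) = 60*((2 - 10/12) + 9*(-2 - (-5)/5)) = 60*((2 - 10*1/12) + 9*(-2 - 1*(-1))) = 60*((2 - ⅚) + 9*(-2 + 1)) = 60*(7/6 + 9*(-1)) = 60*(7/6 - 9) = 60*(-47/6) = -470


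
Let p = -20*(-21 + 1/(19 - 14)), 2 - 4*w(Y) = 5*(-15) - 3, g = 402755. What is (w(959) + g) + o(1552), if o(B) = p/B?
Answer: 39069201/97 ≈ 4.0278e+5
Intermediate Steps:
w(Y) = 20 (w(Y) = ½ - (5*(-15) - 3)/4 = ½ - (-75 - 3)/4 = ½ - ¼*(-78) = ½ + 39/2 = 20)
p = 416 (p = -20*(-21 + 1/5) = -20*(-21 + ⅕) = -20*(-104/5) = 416)
o(B) = 416/B
(w(959) + g) + o(1552) = (20 + 402755) + 416/1552 = 402775 + 416*(1/1552) = 402775 + 26/97 = 39069201/97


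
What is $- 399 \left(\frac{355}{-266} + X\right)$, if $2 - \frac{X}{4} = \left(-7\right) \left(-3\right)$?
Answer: $\frac{61713}{2} \approx 30857.0$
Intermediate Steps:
$X = -76$ ($X = 8 - 4 \left(\left(-7\right) \left(-3\right)\right) = 8 - 84 = -76$)
$- 399 \left(\frac{355}{-266} + X\right) = - 399 \left(\frac{355}{-266} - 76\right) = - 399 \left(355 \left(- \frac{1}{266}\right) - 76\right) = - 399 \left(- \frac{355}{266} - 76\right) = \left(-399\right) \left(- \frac{20571}{266}\right) = \frac{61713}{2}$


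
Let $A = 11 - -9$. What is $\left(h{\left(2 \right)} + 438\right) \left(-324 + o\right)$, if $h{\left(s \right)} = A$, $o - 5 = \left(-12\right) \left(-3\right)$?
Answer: $-129614$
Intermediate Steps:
$A = 20$ ($A = 11 + 9 = 20$)
$o = 41$ ($o = 5 - -36 = 5 + 36 = 41$)
$h{\left(s \right)} = 20$
$\left(h{\left(2 \right)} + 438\right) \left(-324 + o\right) = \left(20 + 438\right) \left(-324 + 41\right) = 458 \left(-283\right) = -129614$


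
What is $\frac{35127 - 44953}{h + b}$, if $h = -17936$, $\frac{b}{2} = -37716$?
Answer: $\frac{4913}{46684} \approx 0.10524$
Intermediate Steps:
$b = -75432$ ($b = 2 \left(-37716\right) = -75432$)
$\frac{35127 - 44953}{h + b} = \frac{35127 - 44953}{-17936 - 75432} = - \frac{9826}{-93368} = \left(-9826\right) \left(- \frac{1}{93368}\right) = \frac{4913}{46684}$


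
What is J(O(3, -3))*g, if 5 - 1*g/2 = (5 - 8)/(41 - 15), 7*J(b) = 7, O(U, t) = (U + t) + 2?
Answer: 133/13 ≈ 10.231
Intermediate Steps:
O(U, t) = 2 + U + t
J(b) = 1 (J(b) = (⅐)*7 = 1)
g = 133/13 (g = 10 - 2*(5 - 8)/(41 - 15) = 10 - (-6)/26 = 10 - 2*(-3/26) = 10 + 3/13 = 133/13 ≈ 10.231)
J(O(3, -3))*g = 1*(133/13) = 133/13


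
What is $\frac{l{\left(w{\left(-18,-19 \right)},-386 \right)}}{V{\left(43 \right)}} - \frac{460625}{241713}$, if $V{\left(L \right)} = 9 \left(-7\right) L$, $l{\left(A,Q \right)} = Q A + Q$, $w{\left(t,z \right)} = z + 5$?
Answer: $- \frac{273416551}{72755613} \approx -3.758$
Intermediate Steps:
$w{\left(t,z \right)} = 5 + z$
$l{\left(A,Q \right)} = Q + A Q$ ($l{\left(A,Q \right)} = A Q + Q = Q + A Q$)
$V{\left(L \right)} = - 63 L$
$\frac{l{\left(w{\left(-18,-19 \right)},-386 \right)}}{V{\left(43 \right)}} - \frac{460625}{241713} = \frac{\left(-386\right) \left(1 + \left(5 - 19\right)\right)}{\left(-63\right) 43} - \frac{460625}{241713} = \frac{\left(-386\right) \left(1 - 14\right)}{-2709} - \frac{460625}{241713} = \left(-386\right) \left(-13\right) \left(- \frac{1}{2709}\right) - \frac{460625}{241713} = 5018 \left(- \frac{1}{2709}\right) - \frac{460625}{241713} = - \frac{5018}{2709} - \frac{460625}{241713} = - \frac{273416551}{72755613}$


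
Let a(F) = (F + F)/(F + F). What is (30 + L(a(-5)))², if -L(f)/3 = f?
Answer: 729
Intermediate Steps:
a(F) = 1 (a(F) = (2*F)/((2*F)) = (2*F)*(1/(2*F)) = 1)
L(f) = -3*f
(30 + L(a(-5)))² = (30 - 3*1)² = (30 - 3)² = 27² = 729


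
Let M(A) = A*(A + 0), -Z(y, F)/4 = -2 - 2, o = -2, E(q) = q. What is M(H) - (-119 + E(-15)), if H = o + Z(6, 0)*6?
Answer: 8970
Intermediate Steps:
Z(y, F) = 16 (Z(y, F) = -4*(-2 - 2) = -4*(-4) = 16)
H = 94 (H = -2 + 16*6 = -2 + 96 = 94)
M(A) = A**2 (M(A) = A*A = A**2)
M(H) - (-119 + E(-15)) = 94**2 - (-119 - 15) = 8836 - 1*(-134) = 8836 + 134 = 8970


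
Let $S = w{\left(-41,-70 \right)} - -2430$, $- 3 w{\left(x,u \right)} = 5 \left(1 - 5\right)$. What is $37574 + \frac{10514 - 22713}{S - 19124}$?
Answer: $\frac{1881066185}{50062} \approx 37575.0$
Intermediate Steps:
$w{\left(x,u \right)} = \frac{20}{3}$ ($w{\left(x,u \right)} = - \frac{5 \left(1 - 5\right)}{3} = - \frac{5 \left(-4\right)}{3} = \left(- \frac{1}{3}\right) \left(-20\right) = \frac{20}{3}$)
$S = \frac{7310}{3}$ ($S = \frac{20}{3} - -2430 = \frac{20}{3} + 2430 = \frac{7310}{3} \approx 2436.7$)
$37574 + \frac{10514 - 22713}{S - 19124} = 37574 + \frac{10514 - 22713}{\frac{7310}{3} - 19124} = 37574 - \frac{12199}{- \frac{50062}{3}} = 37574 - - \frac{36597}{50062} = 37574 + \frac{36597}{50062} = \frac{1881066185}{50062}$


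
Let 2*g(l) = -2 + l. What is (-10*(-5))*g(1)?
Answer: -25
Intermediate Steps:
g(l) = -1 + l/2 (g(l) = (-2 + l)/2 = -1 + l/2)
(-10*(-5))*g(1) = (-10*(-5))*(-1 + (½)*1) = 50*(-1 + ½) = 50*(-½) = -25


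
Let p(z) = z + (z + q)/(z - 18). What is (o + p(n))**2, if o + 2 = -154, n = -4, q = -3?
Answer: 12341169/484 ≈ 25498.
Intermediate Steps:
o = -156 (o = -2 - 154 = -156)
p(z) = z + (-3 + z)/(-18 + z) (p(z) = z + (z - 3)/(z - 18) = z + (-3 + z)/(-18 + z))
(o + p(n))**2 = (-156 + (-3 + (-4)**2 - 17*(-4))/(-18 - 4))**2 = (-156 + (-3 + 16 + 68)/(-22))**2 = (-156 - 1/22*81)**2 = (-156 - 81/22)**2 = (-3513/22)**2 = 12341169/484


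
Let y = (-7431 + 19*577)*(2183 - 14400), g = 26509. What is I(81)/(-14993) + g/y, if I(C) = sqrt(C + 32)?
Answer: -26509/43150444 - sqrt(113)/14993 ≈ -0.0013233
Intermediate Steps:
y = -43150444 (y = (-7431 + 10963)*(-12217) = 3532*(-12217) = -43150444)
I(C) = sqrt(32 + C)
I(81)/(-14993) + g/y = sqrt(32 + 81)/(-14993) + 26509/(-43150444) = sqrt(113)*(-1/14993) + 26509*(-1/43150444) = -sqrt(113)/14993 - 26509/43150444 = -26509/43150444 - sqrt(113)/14993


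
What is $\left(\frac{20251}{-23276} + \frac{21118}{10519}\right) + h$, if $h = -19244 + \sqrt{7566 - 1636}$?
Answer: $- \frac{428311557567}{22258204} + \sqrt{5930} \approx -19166.0$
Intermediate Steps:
$h = -19244 + \sqrt{5930} \approx -19167.0$
$\left(\frac{20251}{-23276} + \frac{21118}{10519}\right) + h = \left(\frac{20251}{-23276} + \frac{21118}{10519}\right) - \left(19244 - \sqrt{5930}\right) = \left(20251 \left(- \frac{1}{23276}\right) + 21118 \cdot \frac{1}{10519}\right) - \left(19244 - \sqrt{5930}\right) = \left(- \frac{1841}{2116} + \frac{21118}{10519}\right) - \left(19244 - \sqrt{5930}\right) = \frac{25320209}{22258204} - \left(19244 - \sqrt{5930}\right) = - \frac{428311557567}{22258204} + \sqrt{5930}$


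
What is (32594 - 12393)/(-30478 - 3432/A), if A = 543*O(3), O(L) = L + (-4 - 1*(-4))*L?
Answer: -10969143/16550698 ≈ -0.66276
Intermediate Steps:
O(L) = L (O(L) = L + (-4 + 4)*L = L + 0*L = L + 0 = L)
A = 1629 (A = 543*3 = 1629)
(32594 - 12393)/(-30478 - 3432/A) = (32594 - 12393)/(-30478 - 3432/1629) = 20201/(-30478 - 3432*1/1629) = 20201/(-30478 - 1144/543) = 20201/(-16550698/543) = 20201*(-543/16550698) = -10969143/16550698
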